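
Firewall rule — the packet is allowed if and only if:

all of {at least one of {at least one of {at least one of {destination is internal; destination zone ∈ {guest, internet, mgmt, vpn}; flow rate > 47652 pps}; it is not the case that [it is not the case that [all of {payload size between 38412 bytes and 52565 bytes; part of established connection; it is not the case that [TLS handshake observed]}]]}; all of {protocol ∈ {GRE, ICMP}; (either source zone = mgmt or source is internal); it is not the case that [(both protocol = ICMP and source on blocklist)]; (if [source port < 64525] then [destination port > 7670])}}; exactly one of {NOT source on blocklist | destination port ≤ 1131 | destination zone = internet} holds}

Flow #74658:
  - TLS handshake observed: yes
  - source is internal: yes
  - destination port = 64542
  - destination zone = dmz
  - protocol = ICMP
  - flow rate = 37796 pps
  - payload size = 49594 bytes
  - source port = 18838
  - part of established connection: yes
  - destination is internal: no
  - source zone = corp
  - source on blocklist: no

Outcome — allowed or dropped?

Allowed

Atomic conditions:
  destination is internal: no → false
  destination zone ∈ {guest, internet, mgmt, vpn}: dmz is not in the set → false
  flow rate > 47652 pps: 37796 > 47652 is false
  payload size between 38412 bytes and 52565 bytes: 49594 in [38412, 52565] is true
  part of established connection: yes → true
  TLS handshake observed: yes → true
  protocol ∈ {GRE, ICMP}: ICMP is in the set → true
  source zone = mgmt: corp == mgmt is false
  source is internal: yes → true
  protocol = ICMP: ICMP == ICMP is true
  source on blocklist: no → false
  source port < 64525: 18838 < 64525 is true
  destination port > 7670: 64542 > 7670 is true
  NOT source on blocklist: no → true
  destination port ≤ 1131: 64542 ≤ 1131 is false
  destination zone = internet: dmz == internet is false
Combine:
[1.1.1] false OR false OR false = false
[1.1.2.1.1.3] NOT true = false
[1.1.2.1.1] true AND true AND false = false
[1.1.2.1] NOT false = true
[1.1.2] NOT true = false
[1.1] false OR false = false
[1.2.2] false OR true = true
[1.2.3.1] true AND false = false
[1.2.3] NOT false = true
[1.2.4] true → true = true
[1.2] true AND true AND true AND true = true
[1] false OR true = true
[2] exactly-one(true, false, false) = true
[root] true AND true = true
Overall: true → allowed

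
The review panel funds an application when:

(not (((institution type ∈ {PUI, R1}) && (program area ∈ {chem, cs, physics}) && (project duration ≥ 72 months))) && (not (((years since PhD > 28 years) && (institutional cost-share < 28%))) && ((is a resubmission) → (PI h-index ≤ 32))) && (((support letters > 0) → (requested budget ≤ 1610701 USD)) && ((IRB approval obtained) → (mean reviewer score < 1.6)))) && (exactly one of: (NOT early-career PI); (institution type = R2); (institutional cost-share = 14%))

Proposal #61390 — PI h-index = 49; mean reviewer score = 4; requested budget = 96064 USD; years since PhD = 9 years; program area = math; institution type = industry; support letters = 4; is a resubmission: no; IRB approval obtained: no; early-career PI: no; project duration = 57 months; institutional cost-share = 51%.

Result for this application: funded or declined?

Funded

Atomic conditions:
  institution type ∈ {PUI, R1}: industry is not in the set → false
  program area ∈ {chem, cs, physics}: math is not in the set → false
  project duration ≥ 72 months: 57 ≥ 72 is false
  years since PhD > 28 years: 9 > 28 is false
  institutional cost-share < 28%: 51 < 28 is false
  is a resubmission: no → false
  PI h-index ≤ 32: 49 ≤ 32 is false
  support letters > 0: 4 > 0 is true
  requested budget ≤ 1610701 USD: 96064 ≤ 1610701 is true
  IRB approval obtained: no → false
  mean reviewer score < 1.6: 4 < 1.6 is false
  NOT early-career PI: no → true
  institution type = R2: industry == R2 is false
  institutional cost-share = 14%: 51 == 14 is false
Combine:
[1.1.1] false AND false AND false = false
[1.1] NOT false = true
[1.2.1.1] false AND false = false
[1.2.1] NOT false = true
[1.2.2] false → false (antecedent false ⇒ implication holds) = true
[1.2] true AND true = true
[1.3.1] true → true = true
[1.3.2] false → false (antecedent false ⇒ implication holds) = true
[1.3] true AND true = true
[1] true AND true AND true = true
[2] exactly-one(true, false, false) = true
[root] true AND true = true
Overall: true → funded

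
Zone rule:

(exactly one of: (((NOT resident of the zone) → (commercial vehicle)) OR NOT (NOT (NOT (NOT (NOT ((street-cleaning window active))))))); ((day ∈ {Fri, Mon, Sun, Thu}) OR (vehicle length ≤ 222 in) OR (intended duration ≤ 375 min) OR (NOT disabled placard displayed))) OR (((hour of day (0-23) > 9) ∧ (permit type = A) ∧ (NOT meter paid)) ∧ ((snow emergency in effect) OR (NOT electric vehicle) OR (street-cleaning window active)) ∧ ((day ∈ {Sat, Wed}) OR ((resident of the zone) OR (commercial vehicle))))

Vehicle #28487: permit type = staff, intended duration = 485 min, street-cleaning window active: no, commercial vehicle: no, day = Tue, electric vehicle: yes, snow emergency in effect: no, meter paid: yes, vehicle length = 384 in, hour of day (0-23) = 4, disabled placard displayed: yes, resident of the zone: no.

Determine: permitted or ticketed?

Atomic conditions:
  NOT resident of the zone: no → true
  commercial vehicle: no → false
  street-cleaning window active: no → false
  day ∈ {Fri, Mon, Sun, Thu}: Tue is not in the set → false
  vehicle length ≤ 222 in: 384 ≤ 222 is false
  intended duration ≤ 375 min: 485 ≤ 375 is false
  NOT disabled placard displayed: yes → false
  hour of day (0-23) > 9: 4 > 9 is false
  permit type = A: staff == A is false
  NOT meter paid: yes → false
  snow emergency in effect: no → false
  NOT electric vehicle: yes → false
  day ∈ {Sat, Wed}: Tue is not in the set → false
  resident of the zone: no → false
Combine:
[1.1.1] true → false = false
[1.1.2.1.1.1.1] NOT false = true
[1.1.2.1.1.1] NOT true = false
[1.1.2.1.1] NOT false = true
[1.1.2.1] NOT true = false
[1.1.2] NOT false = true
[1.1] false OR true = true
[1.2] false OR false OR false OR false = false
[1] exactly-one(true, false) = true
[2.1] false AND false AND false = false
[2.2] false OR false OR false = false
[2.3.2] false OR false = false
[2.3] false OR false = false
[2] false AND false AND false = false
[root] true OR false = true
Overall: true → permitted

Permitted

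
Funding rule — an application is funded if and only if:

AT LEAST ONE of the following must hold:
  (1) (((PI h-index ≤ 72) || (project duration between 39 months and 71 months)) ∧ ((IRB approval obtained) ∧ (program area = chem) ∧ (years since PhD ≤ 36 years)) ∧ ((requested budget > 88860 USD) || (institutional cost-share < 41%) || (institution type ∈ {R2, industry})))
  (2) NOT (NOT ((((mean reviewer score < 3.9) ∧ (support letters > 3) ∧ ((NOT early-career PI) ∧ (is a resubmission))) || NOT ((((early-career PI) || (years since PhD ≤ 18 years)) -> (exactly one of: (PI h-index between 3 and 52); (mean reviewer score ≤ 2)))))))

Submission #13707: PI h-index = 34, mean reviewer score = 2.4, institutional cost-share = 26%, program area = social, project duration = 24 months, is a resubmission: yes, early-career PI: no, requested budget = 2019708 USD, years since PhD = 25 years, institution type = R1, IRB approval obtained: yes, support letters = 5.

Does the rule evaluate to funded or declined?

Funded

Atomic conditions:
  PI h-index ≤ 72: 34 ≤ 72 is true
  project duration between 39 months and 71 months: 24 in [39, 71] is false
  IRB approval obtained: yes → true
  program area = chem: social == chem is false
  years since PhD ≤ 36 years: 25 ≤ 36 is true
  requested budget > 88860 USD: 2019708 > 88860 is true
  institutional cost-share < 41%: 26 < 41 is true
  institution type ∈ {R2, industry}: R1 is not in the set → false
  mean reviewer score < 3.9: 2.4 < 3.9 is true
  support letters > 3: 5 > 3 is true
  NOT early-career PI: no → true
  is a resubmission: yes → true
  early-career PI: no → false
  years since PhD ≤ 18 years: 25 ≤ 18 is false
  PI h-index between 3 and 52: 34 in [3, 52] is true
  mean reviewer score ≤ 2: 2.4 ≤ 2 is false
Combine:
[1.1] true OR false = true
[1.2] true AND false AND true = false
[1.3] true OR true OR false = true
[1] true AND false AND true = false
[2.1.1.1.3] true AND true = true
[2.1.1.1] true AND true AND true = true
[2.1.1.2.1.1] false OR false = false
[2.1.1.2.1.2] exactly-one(true, false) = true
[2.1.1.2.1] false → true (antecedent false ⇒ implication holds) = true
[2.1.1.2] NOT true = false
[2.1.1] true OR false = true
[2.1] NOT true = false
[2] NOT false = true
[root] false OR true = true
Overall: true → funded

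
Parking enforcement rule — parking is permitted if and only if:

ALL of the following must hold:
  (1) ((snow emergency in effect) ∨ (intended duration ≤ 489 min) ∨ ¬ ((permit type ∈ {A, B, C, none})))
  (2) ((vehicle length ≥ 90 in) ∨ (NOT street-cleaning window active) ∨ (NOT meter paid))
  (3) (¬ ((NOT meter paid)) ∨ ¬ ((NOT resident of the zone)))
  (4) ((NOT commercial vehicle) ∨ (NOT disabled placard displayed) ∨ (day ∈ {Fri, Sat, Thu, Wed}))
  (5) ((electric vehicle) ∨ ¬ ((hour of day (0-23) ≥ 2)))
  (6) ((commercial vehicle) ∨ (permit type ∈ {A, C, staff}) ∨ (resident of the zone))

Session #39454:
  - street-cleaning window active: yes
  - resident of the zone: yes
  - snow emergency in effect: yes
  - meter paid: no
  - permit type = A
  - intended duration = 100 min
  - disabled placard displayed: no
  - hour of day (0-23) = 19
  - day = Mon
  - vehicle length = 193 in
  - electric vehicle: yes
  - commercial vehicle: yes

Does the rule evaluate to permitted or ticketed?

Atomic conditions:
  snow emergency in effect: yes → true
  intended duration ≤ 489 min: 100 ≤ 489 is true
  permit type ∈ {A, B, C, none}: A is in the set → true
  vehicle length ≥ 90 in: 193 ≥ 90 is true
  NOT street-cleaning window active: yes → false
  NOT meter paid: no → true
  NOT resident of the zone: yes → false
  NOT commercial vehicle: yes → false
  NOT disabled placard displayed: no → true
  day ∈ {Fri, Sat, Thu, Wed}: Mon is not in the set → false
  electric vehicle: yes → true
  hour of day (0-23) ≥ 2: 19 ≥ 2 is true
  commercial vehicle: yes → true
  permit type ∈ {A, C, staff}: A is in the set → true
  resident of the zone: yes → true
Combine:
[1.3] NOT true = false
[1] true OR true OR false = true
[2] true OR false OR true = true
[3.1] NOT true = false
[3.2] NOT false = true
[3] false OR true = true
[4] false OR true OR false = true
[5.2] NOT true = false
[5] true OR false = true
[6] true OR true OR true = true
[root] true AND true AND true AND true AND true AND true = true
Overall: true → permitted

Permitted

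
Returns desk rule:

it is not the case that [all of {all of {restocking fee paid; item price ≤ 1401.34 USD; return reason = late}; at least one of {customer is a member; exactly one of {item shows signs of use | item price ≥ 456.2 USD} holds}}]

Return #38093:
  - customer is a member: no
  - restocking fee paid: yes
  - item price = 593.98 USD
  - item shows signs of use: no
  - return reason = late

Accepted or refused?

Refused

Atomic conditions:
  restocking fee paid: yes → true
  item price ≤ 1401.34 USD: 593.98 ≤ 1401.34 is true
  return reason = late: late == late is true
  customer is a member: no → false
  item shows signs of use: no → false
  item price ≥ 456.2 USD: 593.98 ≥ 456.2 is true
Combine:
[1.1] true AND true AND true = true
[1.2.2] exactly-one(false, true) = true
[1.2] false OR true = true
[1] true AND true = true
[root] NOT true = false
Overall: false → refused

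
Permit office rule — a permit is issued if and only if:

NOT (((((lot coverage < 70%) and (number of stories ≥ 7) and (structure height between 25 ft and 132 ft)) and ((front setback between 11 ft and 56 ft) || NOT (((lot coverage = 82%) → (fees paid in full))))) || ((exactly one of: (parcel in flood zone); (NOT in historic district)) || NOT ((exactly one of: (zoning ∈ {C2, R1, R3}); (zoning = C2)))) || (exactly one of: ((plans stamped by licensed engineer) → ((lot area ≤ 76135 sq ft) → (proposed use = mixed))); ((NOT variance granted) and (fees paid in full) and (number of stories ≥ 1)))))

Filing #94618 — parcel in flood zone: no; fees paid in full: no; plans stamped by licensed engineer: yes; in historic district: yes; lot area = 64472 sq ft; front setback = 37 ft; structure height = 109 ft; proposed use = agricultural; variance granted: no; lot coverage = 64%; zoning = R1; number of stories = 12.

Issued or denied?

Atomic conditions:
  lot coverage < 70%: 64 < 70 is true
  number of stories ≥ 7: 12 ≥ 7 is true
  structure height between 25 ft and 132 ft: 109 in [25, 132] is true
  front setback between 11 ft and 56 ft: 37 in [11, 56] is true
  lot coverage = 82%: 64 == 82 is false
  fees paid in full: no → false
  parcel in flood zone: no → false
  NOT in historic district: yes → false
  zoning ∈ {C2, R1, R3}: R1 is in the set → true
  zoning = C2: R1 == C2 is false
  plans stamped by licensed engineer: yes → true
  lot area ≤ 76135 sq ft: 64472 ≤ 76135 is true
  proposed use = mixed: agricultural == mixed is false
  NOT variance granted: no → true
  number of stories ≥ 1: 12 ≥ 1 is true
Combine:
[1.1.1] true AND true AND true = true
[1.1.2.2.1] false → false (antecedent false ⇒ implication holds) = true
[1.1.2.2] NOT true = false
[1.1.2] true OR false = true
[1.1] true AND true = true
[1.2.1] exactly-one(false, false) = false
[1.2.2.1] exactly-one(true, false) = true
[1.2.2] NOT true = false
[1.2] false OR false = false
[1.3.1.2] true → false = false
[1.3.1] true → false = false
[1.3.2] true AND false AND true = false
[1.3] exactly-one(false, false) = false
[1] true OR false OR false = true
[root] NOT true = false
Overall: false → denied

Denied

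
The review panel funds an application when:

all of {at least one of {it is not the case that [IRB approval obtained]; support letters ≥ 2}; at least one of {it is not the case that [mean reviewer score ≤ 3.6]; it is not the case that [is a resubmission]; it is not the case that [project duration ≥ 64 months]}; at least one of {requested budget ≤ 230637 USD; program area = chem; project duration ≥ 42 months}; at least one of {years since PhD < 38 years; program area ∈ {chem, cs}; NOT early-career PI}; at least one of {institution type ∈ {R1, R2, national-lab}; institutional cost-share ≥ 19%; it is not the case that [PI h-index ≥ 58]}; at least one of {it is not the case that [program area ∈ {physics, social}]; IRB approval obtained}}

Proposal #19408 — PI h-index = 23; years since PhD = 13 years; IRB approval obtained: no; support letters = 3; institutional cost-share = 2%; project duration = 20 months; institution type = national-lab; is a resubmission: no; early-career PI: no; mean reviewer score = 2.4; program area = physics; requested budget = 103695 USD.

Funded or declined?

Declined

Atomic conditions:
  IRB approval obtained: no → false
  support letters ≥ 2: 3 ≥ 2 is true
  mean reviewer score ≤ 3.6: 2.4 ≤ 3.6 is true
  is a resubmission: no → false
  project duration ≥ 64 months: 20 ≥ 64 is false
  requested budget ≤ 230637 USD: 103695 ≤ 230637 is true
  program area = chem: physics == chem is false
  project duration ≥ 42 months: 20 ≥ 42 is false
  years since PhD < 38 years: 13 < 38 is true
  program area ∈ {chem, cs}: physics is not in the set → false
  NOT early-career PI: no → true
  institution type ∈ {R1, R2, national-lab}: national-lab is in the set → true
  institutional cost-share ≥ 19%: 2 ≥ 19 is false
  PI h-index ≥ 58: 23 ≥ 58 is false
  program area ∈ {physics, social}: physics is in the set → true
Combine:
[1.1] NOT false = true
[1] true OR true = true
[2.1] NOT true = false
[2.2] NOT false = true
[2.3] NOT false = true
[2] false OR true OR true = true
[3] true OR false OR false = true
[4] true OR false OR true = true
[5.3] NOT false = true
[5] true OR false OR true = true
[6.1] NOT true = false
[6] false OR false = false
[root] true AND true AND true AND true AND true AND false = false
Overall: false → declined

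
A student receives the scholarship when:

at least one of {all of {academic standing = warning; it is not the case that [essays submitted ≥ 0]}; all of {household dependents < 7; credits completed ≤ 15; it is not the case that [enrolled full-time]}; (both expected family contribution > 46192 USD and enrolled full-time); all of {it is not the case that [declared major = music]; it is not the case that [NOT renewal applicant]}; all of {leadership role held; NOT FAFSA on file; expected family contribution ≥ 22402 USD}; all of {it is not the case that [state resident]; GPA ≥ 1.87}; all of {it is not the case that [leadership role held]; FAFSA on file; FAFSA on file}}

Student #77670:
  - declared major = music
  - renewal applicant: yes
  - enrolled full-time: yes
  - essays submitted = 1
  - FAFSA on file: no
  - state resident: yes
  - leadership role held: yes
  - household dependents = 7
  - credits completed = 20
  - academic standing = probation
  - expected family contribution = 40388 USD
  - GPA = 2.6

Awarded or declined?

Awarded

Atomic conditions:
  academic standing = warning: probation == warning is false
  essays submitted ≥ 0: 1 ≥ 0 is true
  household dependents < 7: 7 < 7 is false
  credits completed ≤ 15: 20 ≤ 15 is false
  enrolled full-time: yes → true
  expected family contribution > 46192 USD: 40388 > 46192 is false
  declared major = music: music == music is true
  NOT renewal applicant: yes → false
  leadership role held: yes → true
  NOT FAFSA on file: no → true
  expected family contribution ≥ 22402 USD: 40388 ≥ 22402 is true
  state resident: yes → true
  GPA ≥ 1.87: 2.6 ≥ 1.87 is true
  FAFSA on file: no → false
Combine:
[1.2] NOT true = false
[1] false AND false = false
[2.3] NOT true = false
[2] false AND false AND false = false
[3] false AND true = false
[4.1] NOT true = false
[4.2] NOT false = true
[4] false AND true = false
[5] true AND true AND true = true
[6.1] NOT true = false
[6] false AND true = false
[7.1] NOT true = false
[7] false AND false AND false = false
[root] false OR false OR false OR false OR true OR false OR false = true
Overall: true → awarded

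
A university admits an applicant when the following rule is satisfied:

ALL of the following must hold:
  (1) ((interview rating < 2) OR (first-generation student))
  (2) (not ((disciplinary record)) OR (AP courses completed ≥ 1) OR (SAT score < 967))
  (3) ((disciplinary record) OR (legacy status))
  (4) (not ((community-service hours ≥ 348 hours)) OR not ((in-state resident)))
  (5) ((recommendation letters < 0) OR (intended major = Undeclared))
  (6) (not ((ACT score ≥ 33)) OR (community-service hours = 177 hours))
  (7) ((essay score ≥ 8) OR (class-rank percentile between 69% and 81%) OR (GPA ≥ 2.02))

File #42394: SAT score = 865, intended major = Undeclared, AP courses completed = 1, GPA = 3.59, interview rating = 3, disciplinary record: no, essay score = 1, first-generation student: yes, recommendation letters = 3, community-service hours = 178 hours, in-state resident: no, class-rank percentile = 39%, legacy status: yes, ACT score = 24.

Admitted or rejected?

Admitted

Atomic conditions:
  interview rating < 2: 3 < 2 is false
  first-generation student: yes → true
  disciplinary record: no → false
  AP courses completed ≥ 1: 1 ≥ 1 is true
  SAT score < 967: 865 < 967 is true
  legacy status: yes → true
  community-service hours ≥ 348 hours: 178 ≥ 348 is false
  in-state resident: no → false
  recommendation letters < 0: 3 < 0 is false
  intended major = Undeclared: Undeclared == Undeclared is true
  ACT score ≥ 33: 24 ≥ 33 is false
  community-service hours = 177 hours: 178 == 177 is false
  essay score ≥ 8: 1 ≥ 8 is false
  class-rank percentile between 69% and 81%: 39 in [69, 81] is false
  GPA ≥ 2.02: 3.59 ≥ 2.02 is true
Combine:
[1] false OR true = true
[2.1] NOT false = true
[2] true OR true OR true = true
[3] false OR true = true
[4.1] NOT false = true
[4.2] NOT false = true
[4] true OR true = true
[5] false OR true = true
[6.1] NOT false = true
[6] true OR false = true
[7] false OR false OR true = true
[root] true AND true AND true AND true AND true AND true AND true = true
Overall: true → admitted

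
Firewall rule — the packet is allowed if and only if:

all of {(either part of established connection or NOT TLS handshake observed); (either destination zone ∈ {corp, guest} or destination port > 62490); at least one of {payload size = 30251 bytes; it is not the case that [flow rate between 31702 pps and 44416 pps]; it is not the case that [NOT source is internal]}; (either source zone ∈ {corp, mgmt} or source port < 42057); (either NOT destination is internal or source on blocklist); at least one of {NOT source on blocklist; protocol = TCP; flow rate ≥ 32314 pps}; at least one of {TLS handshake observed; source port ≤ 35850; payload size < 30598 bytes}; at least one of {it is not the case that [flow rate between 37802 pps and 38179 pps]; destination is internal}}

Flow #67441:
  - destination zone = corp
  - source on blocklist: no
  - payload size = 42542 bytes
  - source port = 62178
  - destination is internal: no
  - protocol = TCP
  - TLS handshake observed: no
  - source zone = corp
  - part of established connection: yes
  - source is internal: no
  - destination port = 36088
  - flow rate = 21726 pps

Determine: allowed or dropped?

Atomic conditions:
  part of established connection: yes → true
  NOT TLS handshake observed: no → true
  destination zone ∈ {corp, guest}: corp is in the set → true
  destination port > 62490: 36088 > 62490 is false
  payload size = 30251 bytes: 42542 == 30251 is false
  flow rate between 31702 pps and 44416 pps: 21726 in [31702, 44416] is false
  NOT source is internal: no → true
  source zone ∈ {corp, mgmt}: corp is in the set → true
  source port < 42057: 62178 < 42057 is false
  NOT destination is internal: no → true
  source on blocklist: no → false
  NOT source on blocklist: no → true
  protocol = TCP: TCP == TCP is true
  flow rate ≥ 32314 pps: 21726 ≥ 32314 is false
  TLS handshake observed: no → false
  source port ≤ 35850: 62178 ≤ 35850 is false
  payload size < 30598 bytes: 42542 < 30598 is false
  flow rate between 37802 pps and 38179 pps: 21726 in [37802, 38179] is false
  destination is internal: no → false
Combine:
[1] true OR true = true
[2] true OR false = true
[3.2] NOT false = true
[3.3] NOT true = false
[3] false OR true OR false = true
[4] true OR false = true
[5] true OR false = true
[6] true OR true OR false = true
[7] false OR false OR false = false
[8.1] NOT false = true
[8] true OR false = true
[root] true AND true AND true AND true AND true AND true AND false AND true = false
Overall: false → dropped

Dropped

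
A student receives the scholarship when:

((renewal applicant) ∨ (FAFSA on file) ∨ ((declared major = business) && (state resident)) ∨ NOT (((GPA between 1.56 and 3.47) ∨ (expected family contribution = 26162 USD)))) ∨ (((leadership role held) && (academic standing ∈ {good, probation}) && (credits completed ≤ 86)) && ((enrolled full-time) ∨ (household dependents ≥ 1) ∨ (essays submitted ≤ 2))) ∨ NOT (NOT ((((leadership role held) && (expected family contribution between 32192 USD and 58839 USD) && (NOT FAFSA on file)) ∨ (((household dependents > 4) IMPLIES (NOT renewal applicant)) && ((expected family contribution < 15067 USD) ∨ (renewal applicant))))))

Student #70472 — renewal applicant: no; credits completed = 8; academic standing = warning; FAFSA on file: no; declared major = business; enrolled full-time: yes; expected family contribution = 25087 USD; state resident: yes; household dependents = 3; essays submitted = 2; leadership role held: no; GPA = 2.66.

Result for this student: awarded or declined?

Awarded

Atomic conditions:
  renewal applicant: no → false
  FAFSA on file: no → false
  declared major = business: business == business is true
  state resident: yes → true
  GPA between 1.56 and 3.47: 2.66 in [1.56, 3.47] is true
  expected family contribution = 26162 USD: 25087 == 26162 is false
  leadership role held: no → false
  academic standing ∈ {good, probation}: warning is not in the set → false
  credits completed ≤ 86: 8 ≤ 86 is true
  enrolled full-time: yes → true
  household dependents ≥ 1: 3 ≥ 1 is true
  essays submitted ≤ 2: 2 ≤ 2 is true
  expected family contribution between 32192 USD and 58839 USD: 25087 in [32192, 58839] is false
  NOT FAFSA on file: no → true
  household dependents > 4: 3 > 4 is false
  NOT renewal applicant: no → true
  expected family contribution < 15067 USD: 25087 < 15067 is false
Combine:
[1.3] true AND true = true
[1.4.1] true OR false = true
[1.4] NOT true = false
[1] false OR false OR true OR false = true
[2.1] false AND false AND true = false
[2.2] true OR true OR true = true
[2] false AND true = false
[3.1.1.1] false AND false AND true = false
[3.1.1.2.1] false → true (antecedent false ⇒ implication holds) = true
[3.1.1.2.2] false OR false = false
[3.1.1.2] true AND false = false
[3.1.1] false OR false = false
[3.1] NOT false = true
[3] NOT true = false
[root] true OR false OR false = true
Overall: true → awarded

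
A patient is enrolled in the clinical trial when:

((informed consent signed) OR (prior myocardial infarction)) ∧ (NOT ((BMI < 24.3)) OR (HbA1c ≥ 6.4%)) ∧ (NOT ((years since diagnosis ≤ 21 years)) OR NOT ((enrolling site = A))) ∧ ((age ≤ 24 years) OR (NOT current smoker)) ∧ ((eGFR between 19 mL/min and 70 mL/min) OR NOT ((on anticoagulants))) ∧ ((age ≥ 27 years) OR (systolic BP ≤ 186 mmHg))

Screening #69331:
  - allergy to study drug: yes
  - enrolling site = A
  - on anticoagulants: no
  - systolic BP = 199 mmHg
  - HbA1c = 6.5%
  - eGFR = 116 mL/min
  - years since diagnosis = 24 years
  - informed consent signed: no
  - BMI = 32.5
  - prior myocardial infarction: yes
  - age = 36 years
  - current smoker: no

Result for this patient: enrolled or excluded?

Atomic conditions:
  informed consent signed: no → false
  prior myocardial infarction: yes → true
  BMI < 24.3: 32.5 < 24.3 is false
  HbA1c ≥ 6.4%: 6.5 ≥ 6.4 is true
  years since diagnosis ≤ 21 years: 24 ≤ 21 is false
  enrolling site = A: A == A is true
  age ≤ 24 years: 36 ≤ 24 is false
  NOT current smoker: no → true
  eGFR between 19 mL/min and 70 mL/min: 116 in [19, 70] is false
  on anticoagulants: no → false
  age ≥ 27 years: 36 ≥ 27 is true
  systolic BP ≤ 186 mmHg: 199 ≤ 186 is false
Combine:
[1] false OR true = true
[2.1] NOT false = true
[2] true OR true = true
[3.1] NOT false = true
[3.2] NOT true = false
[3] true OR false = true
[4] false OR true = true
[5.2] NOT false = true
[5] false OR true = true
[6] true OR false = true
[root] true AND true AND true AND true AND true AND true = true
Overall: true → enrolled

Enrolled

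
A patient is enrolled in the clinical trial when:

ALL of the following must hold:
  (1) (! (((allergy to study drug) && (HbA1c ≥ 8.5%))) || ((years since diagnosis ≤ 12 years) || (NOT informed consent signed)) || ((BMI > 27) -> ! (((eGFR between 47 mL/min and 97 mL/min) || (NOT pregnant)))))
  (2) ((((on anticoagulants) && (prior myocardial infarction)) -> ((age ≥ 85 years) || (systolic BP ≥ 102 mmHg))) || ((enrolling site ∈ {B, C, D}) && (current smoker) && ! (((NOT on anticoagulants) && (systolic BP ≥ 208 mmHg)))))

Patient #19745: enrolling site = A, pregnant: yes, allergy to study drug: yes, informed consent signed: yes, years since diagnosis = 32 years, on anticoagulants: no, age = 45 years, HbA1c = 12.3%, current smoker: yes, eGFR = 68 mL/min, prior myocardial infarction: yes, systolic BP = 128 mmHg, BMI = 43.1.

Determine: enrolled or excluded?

Excluded

Atomic conditions:
  allergy to study drug: yes → true
  HbA1c ≥ 8.5%: 12.3 ≥ 8.5 is true
  years since diagnosis ≤ 12 years: 32 ≤ 12 is false
  NOT informed consent signed: yes → false
  BMI > 27: 43.1 > 27 is true
  eGFR between 47 mL/min and 97 mL/min: 68 in [47, 97] is true
  NOT pregnant: yes → false
  on anticoagulants: no → false
  prior myocardial infarction: yes → true
  age ≥ 85 years: 45 ≥ 85 is false
  systolic BP ≥ 102 mmHg: 128 ≥ 102 is true
  enrolling site ∈ {B, C, D}: A is not in the set → false
  current smoker: yes → true
  NOT on anticoagulants: no → true
  systolic BP ≥ 208 mmHg: 128 ≥ 208 is false
Combine:
[1.1.1] true AND true = true
[1.1] NOT true = false
[1.2] false OR false = false
[1.3.2.1] true OR false = true
[1.3.2] NOT true = false
[1.3] true → false = false
[1] false OR false OR false = false
[2.1.1] false AND true = false
[2.1.2] false OR true = true
[2.1] false → true (antecedent false ⇒ implication holds) = true
[2.2.3.1] true AND false = false
[2.2.3] NOT false = true
[2.2] false AND true AND true = false
[2] true OR false = true
[root] false AND true = false
Overall: false → excluded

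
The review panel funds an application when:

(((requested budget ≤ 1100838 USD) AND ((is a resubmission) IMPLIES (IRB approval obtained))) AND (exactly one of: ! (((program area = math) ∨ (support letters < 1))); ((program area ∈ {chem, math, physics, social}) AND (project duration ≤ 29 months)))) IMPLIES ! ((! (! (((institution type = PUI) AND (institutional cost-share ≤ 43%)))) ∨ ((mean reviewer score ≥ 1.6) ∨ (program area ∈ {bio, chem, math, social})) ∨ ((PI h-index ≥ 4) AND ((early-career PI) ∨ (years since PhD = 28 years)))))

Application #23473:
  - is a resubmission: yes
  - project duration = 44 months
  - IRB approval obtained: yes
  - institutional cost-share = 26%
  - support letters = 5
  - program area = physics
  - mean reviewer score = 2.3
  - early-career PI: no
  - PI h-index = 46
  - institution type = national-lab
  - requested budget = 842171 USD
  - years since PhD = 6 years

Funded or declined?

Declined

Atomic conditions:
  requested budget ≤ 1100838 USD: 842171 ≤ 1100838 is true
  is a resubmission: yes → true
  IRB approval obtained: yes → true
  program area = math: physics == math is false
  support letters < 1: 5 < 1 is false
  program area ∈ {chem, math, physics, social}: physics is in the set → true
  project duration ≤ 29 months: 44 ≤ 29 is false
  institution type = PUI: national-lab == PUI is false
  institutional cost-share ≤ 43%: 26 ≤ 43 is true
  mean reviewer score ≥ 1.6: 2.3 ≥ 1.6 is true
  program area ∈ {bio, chem, math, social}: physics is not in the set → false
  PI h-index ≥ 4: 46 ≥ 4 is true
  early-career PI: no → false
  years since PhD = 28 years: 6 == 28 is false
Combine:
[1.1.2] true → true = true
[1.1] true AND true = true
[1.2.1.1] false OR false = false
[1.2.1] NOT false = true
[1.2.2] true AND false = false
[1.2] exactly-one(true, false) = true
[1] true AND true = true
[2.1.1.1.1] false AND true = false
[2.1.1.1] NOT false = true
[2.1.1] NOT true = false
[2.1.2] true OR false = true
[2.1.3.2] false OR false = false
[2.1.3] true AND false = false
[2.1] false OR true OR false = true
[2] NOT true = false
[root] true → false = false
Overall: false → declined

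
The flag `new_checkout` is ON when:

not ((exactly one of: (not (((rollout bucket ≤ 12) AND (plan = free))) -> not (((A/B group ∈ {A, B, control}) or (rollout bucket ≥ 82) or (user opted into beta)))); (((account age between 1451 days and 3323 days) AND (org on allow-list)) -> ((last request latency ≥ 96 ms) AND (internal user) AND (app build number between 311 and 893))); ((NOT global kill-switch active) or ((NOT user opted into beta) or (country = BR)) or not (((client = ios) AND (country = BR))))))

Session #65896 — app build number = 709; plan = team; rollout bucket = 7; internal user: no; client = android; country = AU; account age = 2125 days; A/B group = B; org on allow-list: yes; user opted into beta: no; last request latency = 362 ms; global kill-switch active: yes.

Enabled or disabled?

Atomic conditions:
  rollout bucket ≤ 12: 7 ≤ 12 is true
  plan = free: team == free is false
  A/B group ∈ {A, B, control}: B is in the set → true
  rollout bucket ≥ 82: 7 ≥ 82 is false
  user opted into beta: no → false
  account age between 1451 days and 3323 days: 2125 in [1451, 3323] is true
  org on allow-list: yes → true
  last request latency ≥ 96 ms: 362 ≥ 96 is true
  internal user: no → false
  app build number between 311 and 893: 709 in [311, 893] is true
  NOT global kill-switch active: yes → false
  NOT user opted into beta: no → true
  country = BR: AU == BR is false
  client = ios: android == ios is false
Combine:
[1.1.1.1] true AND false = false
[1.1.1] NOT false = true
[1.1.2.1] true OR false OR false = true
[1.1.2] NOT true = false
[1.1] true → false = false
[1.2.1] true AND true = true
[1.2.2] true AND false AND true = false
[1.2] true → false = false
[1.3.2] true OR false = true
[1.3.3.1] false AND false = false
[1.3.3] NOT false = true
[1.3] false OR true OR true = true
[1] exactly-one(false, false, true) = true
[root] NOT true = false
Overall: false → disabled

Disabled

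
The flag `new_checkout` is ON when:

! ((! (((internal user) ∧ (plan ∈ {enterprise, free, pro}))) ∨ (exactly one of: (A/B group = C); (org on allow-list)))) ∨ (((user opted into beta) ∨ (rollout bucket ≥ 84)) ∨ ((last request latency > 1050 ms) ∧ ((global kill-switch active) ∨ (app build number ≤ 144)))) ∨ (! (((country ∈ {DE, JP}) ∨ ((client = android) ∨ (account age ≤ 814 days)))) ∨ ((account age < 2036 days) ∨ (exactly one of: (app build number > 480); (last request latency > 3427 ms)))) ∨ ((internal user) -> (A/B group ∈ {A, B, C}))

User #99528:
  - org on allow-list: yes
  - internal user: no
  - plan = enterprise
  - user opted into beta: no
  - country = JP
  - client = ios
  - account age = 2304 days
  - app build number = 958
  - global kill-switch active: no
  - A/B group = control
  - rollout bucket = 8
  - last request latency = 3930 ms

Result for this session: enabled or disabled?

Atomic conditions:
  internal user: no → false
  plan ∈ {enterprise, free, pro}: enterprise is in the set → true
  A/B group = C: control == C is false
  org on allow-list: yes → true
  user opted into beta: no → false
  rollout bucket ≥ 84: 8 ≥ 84 is false
  last request latency > 1050 ms: 3930 > 1050 is true
  global kill-switch active: no → false
  app build number ≤ 144: 958 ≤ 144 is false
  country ∈ {DE, JP}: JP is in the set → true
  client = android: ios == android is false
  account age ≤ 814 days: 2304 ≤ 814 is false
  account age < 2036 days: 2304 < 2036 is false
  app build number > 480: 958 > 480 is true
  last request latency > 3427 ms: 3930 > 3427 is true
  A/B group ∈ {A, B, C}: control is not in the set → false
Combine:
[1.1.1.1] false AND true = false
[1.1.1] NOT false = true
[1.1.2] exactly-one(false, true) = true
[1.1] true OR true = true
[1] NOT true = false
[2.1] false OR false = false
[2.2.2] false OR false = false
[2.2] true AND false = false
[2] false OR false = false
[3.1.1.2] false OR false = false
[3.1.1] true OR false = true
[3.1] NOT true = false
[3.2.2] exactly-one(true, true) = false
[3.2] false OR false = false
[3] false OR false = false
[4] false → false (antecedent false ⇒ implication holds) = true
[root] false OR false OR false OR true = true
Overall: true → enabled

Enabled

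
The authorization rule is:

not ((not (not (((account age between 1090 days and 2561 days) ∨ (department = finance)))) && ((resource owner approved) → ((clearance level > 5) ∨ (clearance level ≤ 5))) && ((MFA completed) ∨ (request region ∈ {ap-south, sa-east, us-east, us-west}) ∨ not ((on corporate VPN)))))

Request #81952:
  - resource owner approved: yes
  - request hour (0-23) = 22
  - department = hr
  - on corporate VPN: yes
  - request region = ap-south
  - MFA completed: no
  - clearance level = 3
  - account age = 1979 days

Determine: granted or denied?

Denied

Atomic conditions:
  account age between 1090 days and 2561 days: 1979 in [1090, 2561] is true
  department = finance: hr == finance is false
  resource owner approved: yes → true
  clearance level > 5: 3 > 5 is false
  clearance level ≤ 5: 3 ≤ 5 is true
  MFA completed: no → false
  request region ∈ {ap-south, sa-east, us-east, us-west}: ap-south is in the set → true
  on corporate VPN: yes → true
Combine:
[1.1.1.1] true OR false = true
[1.1.1] NOT true = false
[1.1] NOT false = true
[1.2.2] false OR true = true
[1.2] true → true = true
[1.3.3] NOT true = false
[1.3] false OR true OR false = true
[1] true AND true AND true = true
[root] NOT true = false
Overall: false → denied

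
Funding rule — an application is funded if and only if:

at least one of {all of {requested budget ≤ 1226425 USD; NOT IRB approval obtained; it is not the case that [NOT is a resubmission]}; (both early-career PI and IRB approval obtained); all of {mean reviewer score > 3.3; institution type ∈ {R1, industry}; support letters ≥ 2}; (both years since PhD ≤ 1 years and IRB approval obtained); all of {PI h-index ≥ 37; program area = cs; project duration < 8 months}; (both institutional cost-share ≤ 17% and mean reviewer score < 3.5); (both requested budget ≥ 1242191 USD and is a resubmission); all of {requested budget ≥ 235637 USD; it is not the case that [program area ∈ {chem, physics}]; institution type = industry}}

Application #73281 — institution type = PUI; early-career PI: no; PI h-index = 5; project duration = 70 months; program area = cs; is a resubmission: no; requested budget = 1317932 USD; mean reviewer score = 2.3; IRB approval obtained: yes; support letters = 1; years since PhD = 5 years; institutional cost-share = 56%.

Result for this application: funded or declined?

Declined

Atomic conditions:
  requested budget ≤ 1226425 USD: 1317932 ≤ 1226425 is false
  NOT IRB approval obtained: yes → false
  NOT is a resubmission: no → true
  early-career PI: no → false
  IRB approval obtained: yes → true
  mean reviewer score > 3.3: 2.3 > 3.3 is false
  institution type ∈ {R1, industry}: PUI is not in the set → false
  support letters ≥ 2: 1 ≥ 2 is false
  years since PhD ≤ 1 years: 5 ≤ 1 is false
  PI h-index ≥ 37: 5 ≥ 37 is false
  program area = cs: cs == cs is true
  project duration < 8 months: 70 < 8 is false
  institutional cost-share ≤ 17%: 56 ≤ 17 is false
  mean reviewer score < 3.5: 2.3 < 3.5 is true
  requested budget ≥ 1242191 USD: 1317932 ≥ 1242191 is true
  is a resubmission: no → false
  requested budget ≥ 235637 USD: 1317932 ≥ 235637 is true
  program area ∈ {chem, physics}: cs is not in the set → false
  institution type = industry: PUI == industry is false
Combine:
[1.3] NOT true = false
[1] false AND false AND false = false
[2] false AND true = false
[3] false AND false AND false = false
[4] false AND true = false
[5] false AND true AND false = false
[6] false AND true = false
[7] true AND false = false
[8.2] NOT false = true
[8] true AND true AND false = false
[root] false OR false OR false OR false OR false OR false OR false OR false = false
Overall: false → declined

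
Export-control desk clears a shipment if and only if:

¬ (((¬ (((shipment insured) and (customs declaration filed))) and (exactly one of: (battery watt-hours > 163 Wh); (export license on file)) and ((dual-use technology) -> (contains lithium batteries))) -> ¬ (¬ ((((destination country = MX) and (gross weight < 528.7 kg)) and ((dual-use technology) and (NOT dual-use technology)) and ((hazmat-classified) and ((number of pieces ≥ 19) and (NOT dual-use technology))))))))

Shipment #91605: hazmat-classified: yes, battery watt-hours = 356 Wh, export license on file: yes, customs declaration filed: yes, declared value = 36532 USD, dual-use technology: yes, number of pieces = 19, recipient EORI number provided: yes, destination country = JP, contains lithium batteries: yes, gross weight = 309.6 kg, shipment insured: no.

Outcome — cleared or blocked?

Blocked

Atomic conditions:
  shipment insured: no → false
  customs declaration filed: yes → true
  battery watt-hours > 163 Wh: 356 > 163 is true
  export license on file: yes → true
  dual-use technology: yes → true
  contains lithium batteries: yes → true
  destination country = MX: JP == MX is false
  gross weight < 528.7 kg: 309.6 < 528.7 is true
  NOT dual-use technology: yes → false
  hazmat-classified: yes → true
  number of pieces ≥ 19: 19 ≥ 19 is true
Combine:
[1.1.1.1] false AND true = false
[1.1.1] NOT false = true
[1.1.2] exactly-one(true, true) = false
[1.1.3] true → true = true
[1.1] true AND false AND true = false
[1.2.1.1.1] false AND true = false
[1.2.1.1.2] true AND false = false
[1.2.1.1.3.2] true AND false = false
[1.2.1.1.3] true AND false = false
[1.2.1.1] false AND false AND false = false
[1.2.1] NOT false = true
[1.2] NOT true = false
[1] false → false (antecedent false ⇒ implication holds) = true
[root] NOT true = false
Overall: false → blocked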